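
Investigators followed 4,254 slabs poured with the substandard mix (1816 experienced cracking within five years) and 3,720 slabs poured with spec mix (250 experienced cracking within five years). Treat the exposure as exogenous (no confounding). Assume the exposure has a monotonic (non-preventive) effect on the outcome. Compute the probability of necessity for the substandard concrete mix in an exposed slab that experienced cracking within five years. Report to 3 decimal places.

p₁ = P(outcome | exposed) = 1816/4254 = 0.42689
p₀ = P(outcome | unexposed) = 250/3720 = 0.067204
Under exogeneity and monotonicity, PN = (p₁ − p₀) / p₁.
PN = (0.42689 − 0.067204) / 0.42689 = 0.35969 / 0.42689 ≈ 0.8426

PN ≈ 0.843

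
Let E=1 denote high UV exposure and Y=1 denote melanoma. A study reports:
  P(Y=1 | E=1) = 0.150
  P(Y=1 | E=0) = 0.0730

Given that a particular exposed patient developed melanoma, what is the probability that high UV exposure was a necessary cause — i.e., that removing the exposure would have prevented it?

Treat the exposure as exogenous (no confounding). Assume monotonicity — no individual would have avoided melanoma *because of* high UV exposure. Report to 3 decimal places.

Let p₁ = 0.15, p₀ = 0.073.
Under exogeneity and monotonicity, PN = (p₁ − p₀) / p₁.
PN = (0.15 − 0.073) / 0.15 = 0.077 / 0.15 ≈ 0.5133

PN ≈ 0.513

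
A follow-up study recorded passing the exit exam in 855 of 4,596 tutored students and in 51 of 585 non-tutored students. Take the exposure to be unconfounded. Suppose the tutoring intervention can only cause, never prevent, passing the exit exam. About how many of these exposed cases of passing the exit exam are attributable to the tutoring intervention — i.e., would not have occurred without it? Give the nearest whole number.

p₁ = P(outcome | exposed) = 855/4596 = 0.18603
p₀ = P(outcome | unexposed) = 51/585 = 0.087179
PN = (p₁ − p₀)/p₁ = (0.18603 − 0.087179) / 0.18603 ≈ 0.53137.
Attributable cases ≈ PN × (exposed cases) = 0.53137 × 855 ≈ 454.32.

about 454 cases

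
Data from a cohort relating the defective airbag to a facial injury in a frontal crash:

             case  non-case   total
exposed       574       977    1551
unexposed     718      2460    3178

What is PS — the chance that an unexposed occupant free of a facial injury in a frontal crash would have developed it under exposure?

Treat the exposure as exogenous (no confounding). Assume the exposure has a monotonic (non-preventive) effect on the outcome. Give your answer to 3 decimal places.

PS ≈ 0.186

p₁ = P(outcome | exposed) = 574/1551 = 0.37008
p₀ = P(outcome | unexposed) = 718/3178 = 0.22593
Under exogeneity and monotonicity, PS = (p₁ − p₀)/(1 − p₀).
PS = (0.37008 − 0.22593) / 0.77407 ≈ 0.1862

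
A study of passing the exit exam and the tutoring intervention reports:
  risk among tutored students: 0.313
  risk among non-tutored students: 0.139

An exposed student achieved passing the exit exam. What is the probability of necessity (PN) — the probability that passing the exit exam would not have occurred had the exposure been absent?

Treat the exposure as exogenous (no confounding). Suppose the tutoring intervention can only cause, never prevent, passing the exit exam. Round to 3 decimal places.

PN ≈ 0.556

Let p₁ = 0.313, p₀ = 0.139.
Under exogeneity and monotonicity, PN = (p₁ − p₀) / p₁.
PN = (0.313 − 0.139) / 0.313 = 0.174 / 0.313 ≈ 0.5559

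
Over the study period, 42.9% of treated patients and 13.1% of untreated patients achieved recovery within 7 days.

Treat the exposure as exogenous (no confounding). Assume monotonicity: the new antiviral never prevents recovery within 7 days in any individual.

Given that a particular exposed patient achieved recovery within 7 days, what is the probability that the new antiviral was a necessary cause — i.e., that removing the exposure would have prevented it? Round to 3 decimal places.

p₁ = 0.429, p₀ = 0.131.
Under exogeneity and monotonicity, PN = (p₁ − p₀) / p₁.
PN = (0.429 − 0.131) / 0.429 = 0.298 / 0.429 ≈ 0.6946

PN ≈ 0.695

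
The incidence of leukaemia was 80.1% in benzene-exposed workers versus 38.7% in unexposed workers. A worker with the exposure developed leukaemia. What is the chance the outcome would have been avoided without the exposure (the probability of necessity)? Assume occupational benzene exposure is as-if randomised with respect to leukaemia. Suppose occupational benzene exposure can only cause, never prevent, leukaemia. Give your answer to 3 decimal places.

p₁ = 0.801, p₀ = 0.387.
Under exogeneity and monotonicity, PN = (p₁ − p₀) / p₁.
PN = (0.801 − 0.387) / 0.801 = 0.414 / 0.801 ≈ 0.5169

PN ≈ 0.517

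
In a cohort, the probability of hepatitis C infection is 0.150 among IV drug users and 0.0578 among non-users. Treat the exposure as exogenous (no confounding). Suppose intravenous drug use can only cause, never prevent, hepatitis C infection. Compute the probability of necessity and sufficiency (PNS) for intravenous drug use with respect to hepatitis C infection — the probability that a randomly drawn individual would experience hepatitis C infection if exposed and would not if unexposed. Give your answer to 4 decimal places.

PNS ≈ 0.0922

Let p₁ = 0.15, p₀ = 0.0578.
Under exogeneity and monotonicity, PNS = p₁ − p₀.
PNS = 0.15 − 0.0578 = 0.0922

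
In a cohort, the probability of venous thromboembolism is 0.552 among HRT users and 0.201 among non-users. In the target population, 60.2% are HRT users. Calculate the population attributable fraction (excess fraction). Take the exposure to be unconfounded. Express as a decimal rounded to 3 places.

PAF ≈ 0.512

Let p₁ = 0.552, p₀ = 0.201.
Overall risk P(Y=1) = π·p₁ + (1−π)·p₀ = 0.602×0.552 + 0.398×0.201 = 0.4123.
Under exogeneity, PAF = [P(Y=1) − p₀] / P(Y=1).
PAF = (0.4123 − 0.201) / 0.4123 ≈ 0.5125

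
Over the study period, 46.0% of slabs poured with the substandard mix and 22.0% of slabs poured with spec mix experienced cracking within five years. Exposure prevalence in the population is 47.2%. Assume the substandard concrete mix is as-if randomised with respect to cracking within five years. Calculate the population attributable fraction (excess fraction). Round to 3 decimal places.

PAF ≈ 0.340

p₁ = 0.46, p₀ = 0.22.
Overall risk P(Y=1) = π·p₁ + (1−π)·p₀ = 0.472×0.46 + 0.528×0.22 = 0.33328.
Under exogeneity, PAF = [P(Y=1) − p₀] / P(Y=1).
PAF = (0.33328 − 0.22) / 0.33328 ≈ 0.3399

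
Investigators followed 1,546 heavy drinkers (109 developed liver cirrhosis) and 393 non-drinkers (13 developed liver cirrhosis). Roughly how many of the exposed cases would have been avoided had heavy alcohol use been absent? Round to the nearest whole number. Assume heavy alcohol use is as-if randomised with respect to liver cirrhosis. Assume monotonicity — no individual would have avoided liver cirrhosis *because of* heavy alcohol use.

p₁ = P(outcome | exposed) = 109/1546 = 0.070505
p₀ = P(outcome | unexposed) = 13/393 = 0.033079
PN = (p₁ − p₀)/p₁ = (0.070505 − 0.033079) / 0.070505 ≈ 0.53083.
Attributable cases ≈ PN × (exposed cases) = 0.53083 × 109 ≈ 57.86.

about 58 cases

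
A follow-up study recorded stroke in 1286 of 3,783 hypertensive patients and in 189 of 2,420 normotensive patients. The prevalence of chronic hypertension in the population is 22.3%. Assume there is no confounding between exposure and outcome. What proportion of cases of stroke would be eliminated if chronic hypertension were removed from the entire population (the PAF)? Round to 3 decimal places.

PAF ≈ 0.428

p₁ = P(outcome | exposed) = 1286/3783 = 0.33994
p₀ = P(outcome | unexposed) = 189/2420 = 0.078099
Overall risk P(Y=1) = π·p₁ + (1−π)·p₀ = 0.223×0.33994 + 0.777×0.078099 = 0.13649.
Under exogeneity, PAF = [P(Y=1) − p₀] / P(Y=1).
PAF = (0.13649 − 0.078099) / 0.13649 ≈ 0.4278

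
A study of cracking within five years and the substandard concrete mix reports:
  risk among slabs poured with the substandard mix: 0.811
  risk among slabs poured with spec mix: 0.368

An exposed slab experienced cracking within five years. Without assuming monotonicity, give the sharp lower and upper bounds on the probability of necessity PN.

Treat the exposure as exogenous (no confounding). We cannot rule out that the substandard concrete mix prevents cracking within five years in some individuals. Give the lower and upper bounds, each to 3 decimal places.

Let p₁ = 0.811, p₀ = 0.368.
Under exogeneity alone the bounds on PN are max{0,(p₁−p₀)/p₁} ≤ PN ≤ min{1,(1−p₀)/p₁}.
  lower = (p₁ − p₀)/p₁ = 0.443 / 0.811 ≈ 0.5462
  upper = min{1, (1 − p₀)/p₁} = 0.632 / 0.811 ≈ 0.7793

0.546 ≤ PN ≤ 0.779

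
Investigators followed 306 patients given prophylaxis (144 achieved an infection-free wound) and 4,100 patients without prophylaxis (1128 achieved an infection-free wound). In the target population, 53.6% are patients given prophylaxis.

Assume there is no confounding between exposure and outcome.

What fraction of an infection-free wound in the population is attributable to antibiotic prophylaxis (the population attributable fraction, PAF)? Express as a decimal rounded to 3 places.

p₁ = P(outcome | exposed) = 144/306 = 0.47059
p₀ = P(outcome | unexposed) = 1128/4100 = 0.27512
Overall risk P(Y=1) = π·p₁ + (1−π)·p₀ = 0.536×0.47059 + 0.464×0.27512 = 0.37989.
Under exogeneity, PAF = [P(Y=1) − p₀] / P(Y=1).
PAF = (0.37989 − 0.27512) / 0.37989 ≈ 0.2758

PAF ≈ 0.276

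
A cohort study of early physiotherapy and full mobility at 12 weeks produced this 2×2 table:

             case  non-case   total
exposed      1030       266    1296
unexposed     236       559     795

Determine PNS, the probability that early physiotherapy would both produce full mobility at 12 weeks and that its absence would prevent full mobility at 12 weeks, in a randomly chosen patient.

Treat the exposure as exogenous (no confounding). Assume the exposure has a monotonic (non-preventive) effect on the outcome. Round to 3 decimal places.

p₁ = P(outcome | exposed) = 1030/1296 = 0.79475
p₀ = P(outcome | unexposed) = 236/795 = 0.29686
Under exogeneity and monotonicity, PNS = p₁ − p₀.
PNS = 0.79475 − 0.29686 = 0.4979

PNS ≈ 0.498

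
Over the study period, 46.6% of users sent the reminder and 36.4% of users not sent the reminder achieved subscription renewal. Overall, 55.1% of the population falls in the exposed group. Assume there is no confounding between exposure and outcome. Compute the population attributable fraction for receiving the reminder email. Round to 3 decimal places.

p₁ = 0.466, p₀ = 0.364.
Overall risk P(Y=1) = π·p₁ + (1−π)·p₀ = 0.551×0.466 + 0.449×0.364 = 0.4202.
Under exogeneity, PAF = [P(Y=1) − p₀] / P(Y=1).
PAF = (0.4202 − 0.364) / 0.4202 ≈ 0.1337

PAF ≈ 0.134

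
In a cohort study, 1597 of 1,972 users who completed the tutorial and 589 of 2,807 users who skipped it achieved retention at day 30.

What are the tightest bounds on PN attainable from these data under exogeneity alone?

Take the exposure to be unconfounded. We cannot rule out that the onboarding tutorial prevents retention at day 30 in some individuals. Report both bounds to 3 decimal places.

0.741 ≤ PN ≤ 0.976

p₁ = P(outcome | exposed) = 1597/1972 = 0.80984
p₀ = P(outcome | unexposed) = 589/2807 = 0.20983
Under exogeneity alone the bounds on PN are max{0,(p₁−p₀)/p₁} ≤ PN ≤ min{1,(1−p₀)/p₁}.
  lower = (p₁ − p₀)/p₁ = 0.60001 / 0.80984 ≈ 0.7409
  upper = min{1, (1 − p₀)/p₁} = 0.79017 / 0.80984 ≈ 0.9757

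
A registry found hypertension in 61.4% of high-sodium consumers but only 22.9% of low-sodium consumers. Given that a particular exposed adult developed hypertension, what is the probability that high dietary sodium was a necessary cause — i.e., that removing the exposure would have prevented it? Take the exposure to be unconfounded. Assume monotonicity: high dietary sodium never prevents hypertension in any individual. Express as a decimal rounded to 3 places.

PN ≈ 0.627

p₁ = 0.614, p₀ = 0.229.
Under exogeneity and monotonicity, PN = (p₁ − p₀) / p₁.
PN = (0.614 − 0.229) / 0.614 = 0.385 / 0.614 ≈ 0.6270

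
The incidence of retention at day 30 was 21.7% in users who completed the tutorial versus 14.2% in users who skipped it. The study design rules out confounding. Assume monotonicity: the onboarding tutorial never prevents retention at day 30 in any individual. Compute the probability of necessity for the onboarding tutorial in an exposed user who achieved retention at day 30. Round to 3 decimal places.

p₁ = 0.217, p₀ = 0.142.
Under exogeneity and monotonicity, PN = (p₁ − p₀) / p₁.
PN = (0.217 − 0.142) / 0.217 = 0.075 / 0.217 ≈ 0.3456

PN ≈ 0.346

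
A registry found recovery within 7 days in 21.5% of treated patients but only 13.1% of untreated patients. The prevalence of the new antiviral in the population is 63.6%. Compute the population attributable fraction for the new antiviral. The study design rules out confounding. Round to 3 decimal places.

p₁ = 0.215, p₀ = 0.131.
Overall risk P(Y=1) = π·p₁ + (1−π)·p₀ = 0.636×0.215 + 0.364×0.131 = 0.18442.
Under exogeneity, PAF = [P(Y=1) − p₀] / P(Y=1).
PAF = (0.18442 − 0.131) / 0.18442 ≈ 0.2897

PAF ≈ 0.290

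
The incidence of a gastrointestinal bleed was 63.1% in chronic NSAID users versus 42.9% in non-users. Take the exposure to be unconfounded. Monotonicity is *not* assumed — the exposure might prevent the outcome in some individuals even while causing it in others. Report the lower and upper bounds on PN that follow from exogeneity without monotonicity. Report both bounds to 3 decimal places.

0.320 ≤ PN ≤ 0.905

p₁ = 0.631, p₀ = 0.429.
Under exogeneity alone the bounds on PN are max{0,(p₁−p₀)/p₁} ≤ PN ≤ min{1,(1−p₀)/p₁}.
  lower = (p₁ − p₀)/p₁ = 0.202 / 0.631 ≈ 0.3201
  upper = min{1, (1 − p₀)/p₁} = 0.571 / 0.631 ≈ 0.9049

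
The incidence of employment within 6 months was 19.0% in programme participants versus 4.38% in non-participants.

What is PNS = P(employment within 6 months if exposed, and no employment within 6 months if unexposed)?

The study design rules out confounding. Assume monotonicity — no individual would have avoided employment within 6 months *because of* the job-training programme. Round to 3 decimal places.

PNS ≈ 0.146

p₁ = 0.19, p₀ = 0.0438.
Under exogeneity and monotonicity, PNS = p₁ − p₀.
PNS = 0.19 − 0.0438 = 0.1462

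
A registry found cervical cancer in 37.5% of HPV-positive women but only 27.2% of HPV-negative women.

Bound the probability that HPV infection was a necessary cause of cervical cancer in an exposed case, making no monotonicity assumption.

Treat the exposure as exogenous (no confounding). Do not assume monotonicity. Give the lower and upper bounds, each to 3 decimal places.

p₁ = 0.375, p₀ = 0.272.
Under exogeneity alone the bounds on PN are max{0,(p₁−p₀)/p₁} ≤ PN ≤ min{1,(1−p₀)/p₁}.
  lower = (p₁ − p₀)/p₁ = 0.103 / 0.375 ≈ 0.2747
  upper = min{1, (1 − p₀)/p₁} = 0.728 / 0.375 ≈ 1.9413 → capped at 1

0.275 ≤ PN ≤ 1.000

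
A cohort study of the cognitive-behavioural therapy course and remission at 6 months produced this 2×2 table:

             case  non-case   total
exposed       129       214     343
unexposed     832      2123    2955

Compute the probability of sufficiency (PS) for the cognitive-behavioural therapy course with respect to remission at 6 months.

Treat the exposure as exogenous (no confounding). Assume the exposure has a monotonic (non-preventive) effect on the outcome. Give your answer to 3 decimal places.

p₁ = P(outcome | exposed) = 129/343 = 0.37609
p₀ = P(outcome | unexposed) = 832/2955 = 0.28156
Under exogeneity and monotonicity, PS = (p₁ − p₀) / (1 − p₀).
PS = (0.37609 − 0.28156) / (1 − 0.28156) = 0.094537 / 0.71844 ≈ 0.1316

PS ≈ 0.132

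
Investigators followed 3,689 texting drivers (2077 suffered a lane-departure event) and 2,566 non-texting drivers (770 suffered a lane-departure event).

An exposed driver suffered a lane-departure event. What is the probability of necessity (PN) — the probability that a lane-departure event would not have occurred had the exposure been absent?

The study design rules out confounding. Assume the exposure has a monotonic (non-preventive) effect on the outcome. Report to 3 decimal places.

PN ≈ 0.467

p₁ = P(outcome | exposed) = 2077/3689 = 0.56303
p₀ = P(outcome | unexposed) = 770/2566 = 0.30008
Under exogeneity and monotonicity, PN = (p₁ − p₀) / p₁.
PN = (0.56303 − 0.30008) / 0.56303 = 0.26295 / 0.56303 ≈ 0.4670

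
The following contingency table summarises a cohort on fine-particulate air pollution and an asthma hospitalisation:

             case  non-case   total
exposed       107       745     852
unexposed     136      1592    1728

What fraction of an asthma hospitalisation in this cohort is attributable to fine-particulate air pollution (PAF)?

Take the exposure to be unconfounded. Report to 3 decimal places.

PAF ≈ 0.164

p₁ = P(outcome | exposed) = 107/852 = 0.12559
p₀ = P(outcome | unexposed) = 136/1728 = 0.078704
Exposure prevalence π = 852/2580 = 0.33023; overall risk P(Y=1) = 0.094186.
Under exogeneity, PAF = [P(Y=1) − p₀]/P(Y=1).
PAF = (0.094186 − 0.078704) / 0.094186 ≈ 0.1644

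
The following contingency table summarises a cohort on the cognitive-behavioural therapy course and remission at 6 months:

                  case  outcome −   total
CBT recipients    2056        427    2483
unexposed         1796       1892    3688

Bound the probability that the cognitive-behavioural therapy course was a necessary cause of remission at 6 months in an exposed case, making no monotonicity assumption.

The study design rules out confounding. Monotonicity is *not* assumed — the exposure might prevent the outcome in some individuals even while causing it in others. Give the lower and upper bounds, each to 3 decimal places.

0.412 ≤ PN ≤ 0.620

p₁ = P(outcome | exposed) = 2056/2483 = 0.82803
p₀ = P(outcome | unexposed) = 1796/3688 = 0.48698
Under exogeneity alone the bounds on PN are max{0,(p₁−p₀)/p₁} ≤ PN ≤ min{1,(1−p₀)/p₁}.
  lower = (p₁ − p₀)/p₁ = 0.34105 / 0.82803 ≈ 0.4119
  upper = min{1, (1 − p₀)/p₁} = 0.51302 / 0.82803 ≈ 0.6196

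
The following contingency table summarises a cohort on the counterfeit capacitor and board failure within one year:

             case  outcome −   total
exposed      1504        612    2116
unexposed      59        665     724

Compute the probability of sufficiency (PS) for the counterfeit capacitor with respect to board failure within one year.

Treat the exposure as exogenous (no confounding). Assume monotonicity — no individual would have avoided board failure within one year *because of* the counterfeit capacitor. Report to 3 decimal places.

PS ≈ 0.685

p₁ = P(outcome | exposed) = 1504/2116 = 0.71078
p₀ = P(outcome | unexposed) = 59/724 = 0.081492
Under exogeneity and monotonicity, PS = (p₁ − p₀) / (1 − p₀).
PS = (0.71078 − 0.081492) / (1 − 0.081492) = 0.62928 / 0.91851 ≈ 0.6851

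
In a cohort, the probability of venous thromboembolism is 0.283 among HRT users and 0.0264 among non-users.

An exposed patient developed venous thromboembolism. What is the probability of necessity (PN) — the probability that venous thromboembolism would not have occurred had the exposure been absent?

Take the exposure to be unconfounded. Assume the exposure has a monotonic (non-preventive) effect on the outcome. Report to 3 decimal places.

PN ≈ 0.907

Let p₁ = 0.283, p₀ = 0.0264.
Under exogeneity and monotonicity, PN = (p₁ − p₀) / p₁.
PN = (0.283 − 0.0264) / 0.283 = 0.2566 / 0.283 ≈ 0.9067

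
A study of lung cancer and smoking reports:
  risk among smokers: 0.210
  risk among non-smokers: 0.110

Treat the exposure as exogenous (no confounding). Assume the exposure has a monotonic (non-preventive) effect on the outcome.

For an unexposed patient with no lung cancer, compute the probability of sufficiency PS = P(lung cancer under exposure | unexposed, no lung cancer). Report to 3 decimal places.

PS ≈ 0.112

Let p₁ = 0.21, p₀ = 0.11.
Under exogeneity and monotonicity, PS = (p₁ − p₀) / (1 − p₀).
PS = (0.21 − 0.11) / (1 − 0.11) = 0.1 / 0.89 ≈ 0.1124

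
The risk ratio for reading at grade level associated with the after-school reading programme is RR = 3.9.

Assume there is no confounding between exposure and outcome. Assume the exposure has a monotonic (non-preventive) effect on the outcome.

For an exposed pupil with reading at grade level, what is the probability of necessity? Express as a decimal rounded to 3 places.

Under exogeneity and monotonicity, PN = (RR − 1) / RR = 1 − 1/RR.
PN = (3.9 − 1) / 3.9 = 2.9 / 3.9 ≈ 0.7436

PN ≈ 0.744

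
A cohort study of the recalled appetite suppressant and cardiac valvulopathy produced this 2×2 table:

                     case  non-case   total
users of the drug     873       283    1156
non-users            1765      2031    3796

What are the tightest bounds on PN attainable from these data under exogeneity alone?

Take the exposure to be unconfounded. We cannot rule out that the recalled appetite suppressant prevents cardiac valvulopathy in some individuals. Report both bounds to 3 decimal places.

p₁ = P(outcome | exposed) = 873/1156 = 0.75519
p₀ = P(outcome | unexposed) = 1765/3796 = 0.46496
Under exogeneity alone the bounds on PN are max{0,(p₁−p₀)/p₁} ≤ PN ≤ min{1,(1−p₀)/p₁}.
  lower = (p₁ − p₀)/p₁ = 0.29023 / 0.75519 ≈ 0.3843
  upper = min{1, (1 − p₀)/p₁} = 0.53504 / 0.75519 ≈ 0.7085

0.384 ≤ PN ≤ 0.708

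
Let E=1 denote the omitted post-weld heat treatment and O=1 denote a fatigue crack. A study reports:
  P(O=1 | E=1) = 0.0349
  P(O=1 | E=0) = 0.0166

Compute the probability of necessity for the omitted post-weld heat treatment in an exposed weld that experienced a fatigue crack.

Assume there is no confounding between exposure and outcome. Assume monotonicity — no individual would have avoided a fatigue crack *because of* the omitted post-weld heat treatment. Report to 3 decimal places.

PN ≈ 0.524

Let p₁ = 0.0349, p₀ = 0.0166.
Under exogeneity and monotonicity, PN = (p₁ − p₀) / p₁.
PN = (0.0349 − 0.0166) / 0.0349 = 0.0183 / 0.0349 ≈ 0.5244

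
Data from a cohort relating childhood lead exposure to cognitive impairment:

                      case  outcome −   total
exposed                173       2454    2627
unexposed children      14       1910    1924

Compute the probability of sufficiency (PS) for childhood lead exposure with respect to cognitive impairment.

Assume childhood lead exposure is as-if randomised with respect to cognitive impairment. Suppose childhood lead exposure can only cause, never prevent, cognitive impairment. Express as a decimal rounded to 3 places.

p₁ = P(outcome | exposed) = 173/2627 = 0.065855
p₀ = P(outcome | unexposed) = 14/1924 = 0.0072765
Under exogeneity and monotonicity, PS = (p₁ − p₀)/(1 − p₀).
PS = (0.065855 − 0.0072765) / 0.99272 ≈ 0.0590

PS ≈ 0.059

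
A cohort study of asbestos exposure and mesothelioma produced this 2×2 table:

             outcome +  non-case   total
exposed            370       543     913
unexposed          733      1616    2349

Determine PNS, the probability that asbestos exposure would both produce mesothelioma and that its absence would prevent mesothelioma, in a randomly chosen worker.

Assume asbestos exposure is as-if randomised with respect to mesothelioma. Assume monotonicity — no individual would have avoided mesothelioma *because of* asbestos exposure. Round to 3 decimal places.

p₁ = P(outcome | exposed) = 370/913 = 0.40526
p₀ = P(outcome | unexposed) = 733/2349 = 0.31205
Under exogeneity and monotonicity, PNS = p₁ − p₀.
PNS = 0.40526 − 0.31205 = 0.09321

PNS ≈ 0.093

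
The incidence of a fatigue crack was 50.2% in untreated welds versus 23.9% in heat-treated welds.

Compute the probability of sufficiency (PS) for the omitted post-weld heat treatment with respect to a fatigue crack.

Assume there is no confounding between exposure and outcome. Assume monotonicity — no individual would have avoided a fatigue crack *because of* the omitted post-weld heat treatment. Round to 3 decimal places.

PS ≈ 0.346

p₁ = 0.502, p₀ = 0.239.
Under exogeneity and monotonicity, PS = (p₁ − p₀) / (1 − p₀).
PS = (0.502 − 0.239) / (1 − 0.239) = 0.263 / 0.761 ≈ 0.3456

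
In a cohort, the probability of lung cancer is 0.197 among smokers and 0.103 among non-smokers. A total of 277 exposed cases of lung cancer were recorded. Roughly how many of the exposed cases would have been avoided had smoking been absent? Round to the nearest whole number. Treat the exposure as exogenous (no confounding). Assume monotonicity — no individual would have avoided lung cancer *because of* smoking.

about 132 cases

Let p₁ = 0.197, p₀ = 0.103.
PN = (p₁ − p₀)/p₁ = (0.197 − 0.103) / 0.197 ≈ 0.47716.
Attributable cases ≈ PN × (exposed cases) = 0.47716 × 277 ≈ 132.17.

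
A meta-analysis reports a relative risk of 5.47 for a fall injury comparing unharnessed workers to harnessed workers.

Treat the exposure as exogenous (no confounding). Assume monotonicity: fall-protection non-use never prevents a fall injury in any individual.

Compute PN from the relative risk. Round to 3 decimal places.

PN ≈ 0.817

Under exogeneity and monotonicity, PN = (RR − 1) / RR = 1 − 1/RR.
PN = (5.47 − 1) / 5.47 = 4.47 / 5.47 ≈ 0.8172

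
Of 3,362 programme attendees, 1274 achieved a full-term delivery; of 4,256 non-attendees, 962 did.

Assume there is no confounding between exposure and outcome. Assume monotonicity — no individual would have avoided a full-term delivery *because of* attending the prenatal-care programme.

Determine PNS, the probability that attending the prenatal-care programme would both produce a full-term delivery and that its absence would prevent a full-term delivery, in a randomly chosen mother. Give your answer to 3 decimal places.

p₁ = P(outcome | exposed) = 1274/3362 = 0.37894
p₀ = P(outcome | unexposed) = 962/4256 = 0.22603
Under exogeneity and monotonicity, PNS = p₁ − p₀.
PNS = 0.37894 − 0.22603 = 0.15291

PNS ≈ 0.153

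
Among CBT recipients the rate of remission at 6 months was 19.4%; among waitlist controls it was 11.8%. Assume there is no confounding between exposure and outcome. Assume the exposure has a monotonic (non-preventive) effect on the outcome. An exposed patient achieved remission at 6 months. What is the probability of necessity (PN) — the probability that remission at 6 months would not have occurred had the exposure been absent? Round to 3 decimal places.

PN ≈ 0.392

p₁ = 0.194, p₀ = 0.118.
Under exogeneity and monotonicity, PN = (p₁ − p₀) / p₁.
PN = (0.194 − 0.118) / 0.194 = 0.076 / 0.194 ≈ 0.3918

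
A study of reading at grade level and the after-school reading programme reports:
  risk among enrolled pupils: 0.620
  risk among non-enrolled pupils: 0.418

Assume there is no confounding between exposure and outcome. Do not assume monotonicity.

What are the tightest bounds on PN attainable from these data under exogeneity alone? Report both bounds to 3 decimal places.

0.326 ≤ PN ≤ 0.939

Let p₁ = 0.62, p₀ = 0.418.
Under exogeneity alone the bounds on PN are max{0,(p₁−p₀)/p₁} ≤ PN ≤ min{1,(1−p₀)/p₁}.
  lower = (p₁ − p₀)/p₁ = 0.202 / 0.62 ≈ 0.3258
  upper = min{1, (1 − p₀)/p₁} = 0.582 / 0.62 ≈ 0.9387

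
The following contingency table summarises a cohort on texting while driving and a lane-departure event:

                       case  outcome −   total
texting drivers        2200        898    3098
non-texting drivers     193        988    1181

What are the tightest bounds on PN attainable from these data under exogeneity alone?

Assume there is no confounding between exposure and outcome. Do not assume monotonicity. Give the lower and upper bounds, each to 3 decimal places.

0.770 ≤ PN ≤ 1.000

p₁ = P(outcome | exposed) = 2200/3098 = 0.71014
p₀ = P(outcome | unexposed) = 193/1181 = 0.16342
Under exogeneity alone the bounds on PN are max{0,(p₁−p₀)/p₁} ≤ PN ≤ min{1,(1−p₀)/p₁}.
  lower = (p₁ − p₀)/p₁ = 0.54671 / 0.71014 ≈ 0.7699
  upper = min{1, (1 − p₀)/p₁} = 0.83658 / 0.71014 ≈ 1.1781 → capped at 1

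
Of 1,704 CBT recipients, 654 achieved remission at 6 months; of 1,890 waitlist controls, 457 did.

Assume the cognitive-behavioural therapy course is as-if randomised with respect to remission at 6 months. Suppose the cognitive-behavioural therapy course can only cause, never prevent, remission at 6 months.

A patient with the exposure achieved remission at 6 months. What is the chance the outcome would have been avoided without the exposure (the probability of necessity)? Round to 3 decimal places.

p₁ = P(outcome | exposed) = 654/1704 = 0.3838
p₀ = P(outcome | unexposed) = 457/1890 = 0.2418
Under exogeneity and monotonicity, PN = (p₁ − p₀) / p₁.
PN = (0.3838 − 0.2418) / 0.3838 = 0.142 / 0.3838 ≈ 0.3700

PN ≈ 0.370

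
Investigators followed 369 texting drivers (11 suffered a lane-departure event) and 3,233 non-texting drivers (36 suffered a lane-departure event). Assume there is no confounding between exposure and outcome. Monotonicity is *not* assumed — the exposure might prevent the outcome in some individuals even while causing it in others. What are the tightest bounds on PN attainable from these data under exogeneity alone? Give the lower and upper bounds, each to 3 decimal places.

0.626 ≤ PN ≤ 1.000

p₁ = P(outcome | exposed) = 11/369 = 0.02981
p₀ = P(outcome | unexposed) = 36/3233 = 0.011135
Under exogeneity alone the bounds on PN are max{0,(p₁−p₀)/p₁} ≤ PN ≤ min{1,(1−p₀)/p₁}.
  lower = (p₁ − p₀)/p₁ = 0.018675 / 0.02981 ≈ 0.6265
  upper = min{1, (1 − p₀)/p₁} = 0.98886 / 0.02981 ≈ 33.1719 → capped at 1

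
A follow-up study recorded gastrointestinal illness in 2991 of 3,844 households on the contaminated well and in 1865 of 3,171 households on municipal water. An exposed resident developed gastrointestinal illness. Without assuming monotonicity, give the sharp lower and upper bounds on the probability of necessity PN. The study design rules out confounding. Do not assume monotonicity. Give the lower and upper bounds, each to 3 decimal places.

p₁ = P(outcome | exposed) = 2991/3844 = 0.7781
p₀ = P(outcome | unexposed) = 1865/3171 = 0.58814
Under exogeneity alone the bounds on PN are max{0,(p₁−p₀)/p₁} ≤ PN ≤ min{1,(1−p₀)/p₁}.
  lower = (p₁ − p₀)/p₁ = 0.18995 / 0.7781 ≈ 0.2441
  upper = min{1, (1 − p₀)/p₁} = 0.41186 / 0.7781 ≈ 0.5293

0.244 ≤ PN ≤ 0.529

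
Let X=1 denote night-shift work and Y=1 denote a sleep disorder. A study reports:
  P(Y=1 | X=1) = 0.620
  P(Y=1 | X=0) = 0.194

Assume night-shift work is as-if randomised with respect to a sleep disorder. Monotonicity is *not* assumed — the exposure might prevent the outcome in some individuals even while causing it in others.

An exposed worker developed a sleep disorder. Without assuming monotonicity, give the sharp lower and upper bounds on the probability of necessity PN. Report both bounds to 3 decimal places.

Let p₁ = 0.62, p₀ = 0.194.
Under exogeneity alone the bounds on PN are max{0,(p₁−p₀)/p₁} ≤ PN ≤ min{1,(1−p₀)/p₁}.
  lower = (p₁ − p₀)/p₁ = 0.426 / 0.62 ≈ 0.6871
  upper = min{1, (1 − p₀)/p₁} = 0.806 / 0.62 ≈ 1.3000 → capped at 1

0.687 ≤ PN ≤ 1.000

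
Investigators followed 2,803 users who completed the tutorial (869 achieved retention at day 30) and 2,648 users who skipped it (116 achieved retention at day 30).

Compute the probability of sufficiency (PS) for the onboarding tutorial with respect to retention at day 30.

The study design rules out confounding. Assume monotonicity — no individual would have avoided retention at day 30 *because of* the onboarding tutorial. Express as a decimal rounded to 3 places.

p₁ = P(outcome | exposed) = 869/2803 = 0.31002
p₀ = P(outcome | unexposed) = 116/2648 = 0.043807
Under exogeneity and monotonicity, PS = (p₁ − p₀) / (1 − p₀).
PS = (0.31002 − 0.043807) / (1 − 0.043807) = 0.26622 / 0.95619 ≈ 0.2784

PS ≈ 0.278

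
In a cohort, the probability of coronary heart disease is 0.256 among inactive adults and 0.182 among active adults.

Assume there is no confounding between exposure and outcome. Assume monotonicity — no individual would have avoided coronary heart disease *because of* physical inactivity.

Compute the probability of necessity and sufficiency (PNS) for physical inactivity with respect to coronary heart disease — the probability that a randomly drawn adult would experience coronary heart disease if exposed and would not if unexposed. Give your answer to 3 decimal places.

Let p₁ = 0.256, p₀ = 0.182.
Under exogeneity and monotonicity, PNS = p₁ − p₀.
PNS = 0.256 − 0.182 = 0.074

PNS ≈ 0.074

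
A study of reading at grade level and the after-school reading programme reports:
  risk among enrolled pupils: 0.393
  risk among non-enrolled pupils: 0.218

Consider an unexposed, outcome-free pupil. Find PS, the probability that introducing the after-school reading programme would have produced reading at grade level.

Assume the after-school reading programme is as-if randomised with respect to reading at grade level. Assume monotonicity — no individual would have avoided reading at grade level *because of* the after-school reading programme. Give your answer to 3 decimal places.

Let p₁ = 0.393, p₀ = 0.218.
Under exogeneity and monotonicity, PS = (p₁ − p₀) / (1 − p₀).
PS = (0.393 − 0.218) / (1 − 0.218) = 0.175 / 0.782 ≈ 0.2238

PS ≈ 0.224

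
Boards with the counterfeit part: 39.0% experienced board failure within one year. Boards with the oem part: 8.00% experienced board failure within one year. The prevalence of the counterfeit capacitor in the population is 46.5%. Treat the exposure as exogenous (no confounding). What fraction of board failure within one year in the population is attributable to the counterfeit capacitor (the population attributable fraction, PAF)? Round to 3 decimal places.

PAF ≈ 0.643

p₁ = 0.39, p₀ = 0.08.
Overall risk P(Y=1) = π·p₁ + (1−π)·p₀ = 0.465×0.39 + 0.535×0.08 = 0.22415.
Under exogeneity, PAF = [P(Y=1) − p₀] / P(Y=1).
PAF = (0.22415 − 0.08) / 0.22415 ≈ 0.6431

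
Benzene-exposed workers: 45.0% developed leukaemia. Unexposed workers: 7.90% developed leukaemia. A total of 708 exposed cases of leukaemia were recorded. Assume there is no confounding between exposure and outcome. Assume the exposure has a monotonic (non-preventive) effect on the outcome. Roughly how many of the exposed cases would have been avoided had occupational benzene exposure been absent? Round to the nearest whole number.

about 584 cases

p₁ = 0.45, p₀ = 0.079.
PN = (p₁ − p₀)/p₁ = (0.45 − 0.079) / 0.45 ≈ 0.82444.
Attributable cases ≈ PN × (exposed cases) = 0.82444 × 708 ≈ 583.71.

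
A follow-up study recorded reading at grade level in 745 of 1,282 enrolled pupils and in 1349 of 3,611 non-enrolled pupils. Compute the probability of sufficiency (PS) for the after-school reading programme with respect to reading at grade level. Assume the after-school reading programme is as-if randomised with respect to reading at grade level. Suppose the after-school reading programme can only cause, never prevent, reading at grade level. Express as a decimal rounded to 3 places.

PS ≈ 0.331

p₁ = P(outcome | exposed) = 745/1282 = 0.58112
p₀ = P(outcome | unexposed) = 1349/3611 = 0.37358
Under exogeneity and monotonicity, PS = (p₁ − p₀) / (1 − p₀).
PS = (0.58112 − 0.37358) / (1 − 0.37358) = 0.20754 / 0.62642 ≈ 0.3313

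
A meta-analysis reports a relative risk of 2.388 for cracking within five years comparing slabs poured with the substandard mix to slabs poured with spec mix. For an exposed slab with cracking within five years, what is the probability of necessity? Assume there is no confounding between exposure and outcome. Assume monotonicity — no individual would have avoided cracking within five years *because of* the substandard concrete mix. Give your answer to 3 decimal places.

Under exogeneity and monotonicity, PN = (RR − 1) / RR = 1 − 1/RR.
PN = (2.388 − 1) / 2.388 = 1.388 / 2.388 ≈ 0.5812

PN ≈ 0.581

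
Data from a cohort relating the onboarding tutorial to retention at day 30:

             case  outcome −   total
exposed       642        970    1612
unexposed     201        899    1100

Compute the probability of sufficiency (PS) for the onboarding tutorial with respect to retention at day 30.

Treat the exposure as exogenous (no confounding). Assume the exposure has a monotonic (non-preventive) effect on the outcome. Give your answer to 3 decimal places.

p₁ = P(outcome | exposed) = 642/1612 = 0.39826
p₀ = P(outcome | unexposed) = 201/1100 = 0.18273
Under exogeneity and monotonicity, PS = (p₁ − p₀) / (1 − p₀).
PS = (0.39826 − 0.18273) / (1 − 0.18273) = 0.21554 / 0.81727 ≈ 0.2637

PS ≈ 0.264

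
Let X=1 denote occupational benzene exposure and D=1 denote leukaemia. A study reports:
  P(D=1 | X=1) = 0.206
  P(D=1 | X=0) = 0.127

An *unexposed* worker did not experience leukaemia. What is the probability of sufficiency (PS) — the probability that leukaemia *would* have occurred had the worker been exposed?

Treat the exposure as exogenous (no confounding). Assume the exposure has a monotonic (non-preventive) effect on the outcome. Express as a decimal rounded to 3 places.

PS ≈ 0.090

Let p₁ = 0.206, p₀ = 0.127.
Under exogeneity and monotonicity, PS = (p₁ − p₀) / (1 − p₀).
PS = (0.206 − 0.127) / (1 − 0.127) = 0.079 / 0.873 ≈ 0.0905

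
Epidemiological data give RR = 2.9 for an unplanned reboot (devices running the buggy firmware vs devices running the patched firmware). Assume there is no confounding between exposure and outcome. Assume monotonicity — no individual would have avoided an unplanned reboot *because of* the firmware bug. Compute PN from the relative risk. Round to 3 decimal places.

Under exogeneity and monotonicity, PN = (RR − 1) / RR = 1 − 1/RR.
PN = (2.9 − 1) / 2.9 = 1.9 / 2.9 ≈ 0.6552

PN ≈ 0.655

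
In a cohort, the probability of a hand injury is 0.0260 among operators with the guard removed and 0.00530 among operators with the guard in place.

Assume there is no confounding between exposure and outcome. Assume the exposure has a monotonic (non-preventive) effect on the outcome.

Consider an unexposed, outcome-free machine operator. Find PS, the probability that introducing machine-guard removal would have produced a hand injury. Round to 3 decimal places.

PS ≈ 0.021

Let p₁ = 0.026, p₀ = 0.0053.
Under exogeneity and monotonicity, PS = (p₁ − p₀) / (1 − p₀).
PS = (0.026 − 0.0053) / (1 − 0.0053) = 0.0207 / 0.9947 ≈ 0.0208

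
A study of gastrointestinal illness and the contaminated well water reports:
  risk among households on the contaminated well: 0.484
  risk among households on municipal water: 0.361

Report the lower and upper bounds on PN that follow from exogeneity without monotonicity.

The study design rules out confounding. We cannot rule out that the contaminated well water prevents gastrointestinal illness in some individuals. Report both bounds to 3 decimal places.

Let p₁ = 0.484, p₀ = 0.361.
Under exogeneity alone the bounds on PN are max{0,(p₁−p₀)/p₁} ≤ PN ≤ min{1,(1−p₀)/p₁}.
  lower = (p₁ − p₀)/p₁ = 0.123 / 0.484 ≈ 0.2541
  upper = min{1, (1 − p₀)/p₁} = 0.639 / 0.484 ≈ 1.3202 → capped at 1

0.254 ≤ PN ≤ 1.000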